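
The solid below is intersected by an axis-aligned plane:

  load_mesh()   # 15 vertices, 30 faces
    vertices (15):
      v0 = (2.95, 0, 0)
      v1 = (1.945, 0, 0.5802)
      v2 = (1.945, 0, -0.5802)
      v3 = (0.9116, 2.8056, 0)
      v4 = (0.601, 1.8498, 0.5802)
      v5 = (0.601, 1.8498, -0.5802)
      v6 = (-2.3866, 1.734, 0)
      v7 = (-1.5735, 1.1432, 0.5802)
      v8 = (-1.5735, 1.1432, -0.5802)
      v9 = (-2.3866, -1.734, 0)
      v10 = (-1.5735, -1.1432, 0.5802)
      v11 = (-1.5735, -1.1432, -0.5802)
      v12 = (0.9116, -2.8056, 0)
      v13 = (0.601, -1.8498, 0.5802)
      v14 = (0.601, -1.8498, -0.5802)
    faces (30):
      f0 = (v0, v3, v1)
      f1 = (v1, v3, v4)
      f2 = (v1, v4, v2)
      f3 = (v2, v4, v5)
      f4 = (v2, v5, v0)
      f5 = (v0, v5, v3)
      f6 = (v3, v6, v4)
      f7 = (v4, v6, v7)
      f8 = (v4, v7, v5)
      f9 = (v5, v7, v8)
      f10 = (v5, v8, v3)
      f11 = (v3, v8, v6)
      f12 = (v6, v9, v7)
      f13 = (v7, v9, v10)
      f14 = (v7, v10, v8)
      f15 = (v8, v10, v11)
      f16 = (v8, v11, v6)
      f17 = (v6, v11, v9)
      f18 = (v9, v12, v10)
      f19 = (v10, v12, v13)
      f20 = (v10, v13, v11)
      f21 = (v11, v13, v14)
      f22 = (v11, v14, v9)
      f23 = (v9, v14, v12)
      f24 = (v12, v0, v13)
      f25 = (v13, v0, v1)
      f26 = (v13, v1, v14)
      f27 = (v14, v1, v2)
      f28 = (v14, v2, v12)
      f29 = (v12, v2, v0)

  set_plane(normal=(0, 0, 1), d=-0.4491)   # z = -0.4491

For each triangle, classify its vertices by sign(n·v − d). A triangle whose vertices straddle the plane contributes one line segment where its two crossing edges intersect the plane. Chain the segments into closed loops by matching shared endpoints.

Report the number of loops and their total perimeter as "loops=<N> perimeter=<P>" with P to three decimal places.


Straddling triangles (20 of 30):
  (v1,v4,v2) [++-] → (1.79316, 0.208987, -0.4491)–(1.945, 0, -0.4491)  len=0.2583
  (v2,v4,v5) [-+-] → (1.79316, 0.208987, -0.4491)–(0.601, 1.8498, -0.4491)  len=2.0282
  (v2,v5,v0) [--+] → (1.13177, 1.43183, -0.4491)–(2.17209, 0, -0.4491)  len=1.7699
  (v0,v5,v3) [+-+] → (1.13177, 1.43183, -0.4491)–(0.671182, 2.06577, -0.4491)  len=0.7836
  (v4,v7,v5) [++-] → (0.355329, 1.76997, -0.4491)–(0.601, 1.8498, -0.4491)  len=0.2583
  (v5,v7,v8) [-+-] → (0.355329, 1.76997, -0.4491)–(-1.5735, 1.1432, -0.4491)  len=2.0281
  (v5,v8,v3) [--+] → (-1.01198, 1.51883, -0.4491)–(0.671182, 2.06577, -0.4491)  len=1.7698
  (v3,v8,v6) [+-+] → (-1.01198, 1.51883, -0.4491)–(-1.75723, 1.2767, -0.4491)  len=0.7836
  (v7,v10,v8) [++-] → (-1.5735, 0.884886, -0.4491)–(-1.5735, 1.1432, -0.4491)  len=0.2583
  (v8,v10,v11) [-+-] → (-1.5735, 0.884886, -0.4491)–(-1.5735, -1.1432, -0.4491)  len=2.0281
  (v8,v11,v6) [--+] → (-1.75723, -0.493078, -0.4491)–(-1.75723, 1.2767, -0.4491)  len=1.7698
  (v6,v11,v9) [+-+] → (-1.75723, -0.493078, -0.4491)–(-1.75723, -1.2767, -0.4491)  len=0.7836
  (v10,v13,v11) [++-] → (-1.32783, -1.22303, -0.4491)–(-1.5735, -1.1432, -0.4491)  len=0.2583
  (v11,v13,v14) [-+-] → (-1.32783, -1.22303, -0.4491)–(0.601, -1.8498, -0.4491)  len=2.0281
  (v11,v14,v9) [--+] → (-0.0740678, -1.82363, -0.4491)–(-1.75723, -1.2767, -0.4491)  len=1.7698
  (v9,v14,v12) [+-+] → (-0.0740678, -1.82363, -0.4491)–(0.671182, -2.06577, -0.4491)  len=0.7836
  (v13,v1,v14) [++-] → (0.752843, -1.64081, -0.4491)–(0.601, -1.8498, -0.4491)  len=0.2583
  (v14,v1,v2) [-+-] → (0.752843, -1.64081, -0.4491)–(1.945, 0, -0.4491)  len=2.0282
  (v14,v2,v12) [--+] → (1.7115, -0.633944, -0.4491)–(0.671182, -2.06577, -0.4491)  len=1.7699
  (v12,v2,v0) [+-+] → (1.7115, -0.633944, -0.4491)–(2.17209, 0, -0.4491)  len=0.7836

Chained into 2 loop(s):
  loop 1: 10 segments, perimeter = 11.4323
  loop 2: 10 segments, perimeter = 12.7671
Total perimeter = 24.199

loops=2 perimeter=24.199


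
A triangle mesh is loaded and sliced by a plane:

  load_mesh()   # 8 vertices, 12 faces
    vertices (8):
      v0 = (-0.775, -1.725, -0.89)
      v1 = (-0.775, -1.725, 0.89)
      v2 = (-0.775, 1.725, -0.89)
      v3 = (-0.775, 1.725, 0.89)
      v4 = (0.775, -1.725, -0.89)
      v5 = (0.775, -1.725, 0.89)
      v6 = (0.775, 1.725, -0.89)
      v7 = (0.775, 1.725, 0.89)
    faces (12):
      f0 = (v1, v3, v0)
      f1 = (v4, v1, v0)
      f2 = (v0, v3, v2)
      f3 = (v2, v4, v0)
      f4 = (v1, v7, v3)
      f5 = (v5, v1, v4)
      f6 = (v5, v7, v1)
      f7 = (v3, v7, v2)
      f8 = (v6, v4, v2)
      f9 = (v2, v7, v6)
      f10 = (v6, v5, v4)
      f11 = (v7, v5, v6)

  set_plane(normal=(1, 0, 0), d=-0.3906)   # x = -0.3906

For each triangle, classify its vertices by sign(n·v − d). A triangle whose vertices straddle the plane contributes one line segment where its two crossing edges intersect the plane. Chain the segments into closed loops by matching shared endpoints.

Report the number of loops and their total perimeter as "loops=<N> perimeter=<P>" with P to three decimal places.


loops=1 perimeter=10.460

Straddling triangles (8 of 12):
  (v4,v1,v0) [+--] → (-0.3906, -1.725, 0.44856)–(-0.3906, -1.725, -0.89)  len=1.3386
  (v2,v4,v0) [-+-] → (-0.3906, 0.8694, -0.89)–(-0.3906, -1.725, -0.89)  len=2.5944
  (v1,v7,v3) [-+-] → (-0.3906, -0.8694, 0.89)–(-0.3906, 1.725, 0.89)  len=2.5944
  (v5,v1,v4) [+-+] → (-0.3906, -1.725, 0.89)–(-0.3906, -1.725, 0.44856)  len=0.4414
  (v5,v7,v1) [++-] → (-0.3906, -0.8694, 0.89)–(-0.3906, -1.725, 0.89)  len=0.8556
  (v3,v7,v2) [-+-] → (-0.3906, 1.725, 0.89)–(-0.3906, 1.725, -0.44856)  len=1.3386
  (v6,v4,v2) [++-] → (-0.3906, 0.8694, -0.89)–(-0.3906, 1.725, -0.89)  len=0.8556
  (v2,v7,v6) [-++] → (-0.3906, 1.725, -0.44856)–(-0.3906, 1.725, -0.89)  len=0.4414

Chained into 1 loop(s):
  loop 1: 8 segments, perimeter = 10.4600
Total perimeter = 10.460


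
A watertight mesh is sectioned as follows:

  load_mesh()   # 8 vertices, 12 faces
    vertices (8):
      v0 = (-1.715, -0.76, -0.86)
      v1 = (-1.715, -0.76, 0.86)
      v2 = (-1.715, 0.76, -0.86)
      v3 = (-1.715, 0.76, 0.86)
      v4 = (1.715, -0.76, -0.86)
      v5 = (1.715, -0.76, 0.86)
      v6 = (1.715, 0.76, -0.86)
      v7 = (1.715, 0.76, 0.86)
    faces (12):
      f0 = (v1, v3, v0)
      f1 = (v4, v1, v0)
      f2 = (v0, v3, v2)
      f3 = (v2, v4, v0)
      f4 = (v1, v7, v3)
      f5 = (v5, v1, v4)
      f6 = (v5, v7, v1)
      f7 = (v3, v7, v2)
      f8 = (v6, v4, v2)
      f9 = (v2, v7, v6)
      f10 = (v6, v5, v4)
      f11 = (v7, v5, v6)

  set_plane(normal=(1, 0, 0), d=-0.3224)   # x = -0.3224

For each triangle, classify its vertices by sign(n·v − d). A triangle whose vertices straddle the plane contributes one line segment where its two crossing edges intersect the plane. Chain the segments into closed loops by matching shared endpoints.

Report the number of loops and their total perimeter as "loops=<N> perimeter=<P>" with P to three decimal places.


loops=1 perimeter=6.480

Straddling triangles (8 of 12):
  (v4,v1,v0) [+--] → (-0.3224, -0.76, 0.16167)–(-0.3224, -0.76, -0.86)  len=1.0217
  (v2,v4,v0) [-+-] → (-0.3224, 0.142871, -0.86)–(-0.3224, -0.76, -0.86)  len=0.9029
  (v1,v7,v3) [-+-] → (-0.3224, -0.142871, 0.86)–(-0.3224, 0.76, 0.86)  len=0.9029
  (v5,v1,v4) [+-+] → (-0.3224, -0.76, 0.86)–(-0.3224, -0.76, 0.16167)  len=0.6983
  (v5,v7,v1) [++-] → (-0.3224, -0.142871, 0.86)–(-0.3224, -0.76, 0.86)  len=0.6171
  (v3,v7,v2) [-+-] → (-0.3224, 0.76, 0.86)–(-0.3224, 0.76, -0.16167)  len=1.0217
  (v6,v4,v2) [++-] → (-0.3224, 0.142871, -0.86)–(-0.3224, 0.76, -0.86)  len=0.6171
  (v2,v7,v6) [-++] → (-0.3224, 0.76, -0.16167)–(-0.3224, 0.76, -0.86)  len=0.6983

Chained into 1 loop(s):
  loop 1: 8 segments, perimeter = 6.4800
Total perimeter = 6.480


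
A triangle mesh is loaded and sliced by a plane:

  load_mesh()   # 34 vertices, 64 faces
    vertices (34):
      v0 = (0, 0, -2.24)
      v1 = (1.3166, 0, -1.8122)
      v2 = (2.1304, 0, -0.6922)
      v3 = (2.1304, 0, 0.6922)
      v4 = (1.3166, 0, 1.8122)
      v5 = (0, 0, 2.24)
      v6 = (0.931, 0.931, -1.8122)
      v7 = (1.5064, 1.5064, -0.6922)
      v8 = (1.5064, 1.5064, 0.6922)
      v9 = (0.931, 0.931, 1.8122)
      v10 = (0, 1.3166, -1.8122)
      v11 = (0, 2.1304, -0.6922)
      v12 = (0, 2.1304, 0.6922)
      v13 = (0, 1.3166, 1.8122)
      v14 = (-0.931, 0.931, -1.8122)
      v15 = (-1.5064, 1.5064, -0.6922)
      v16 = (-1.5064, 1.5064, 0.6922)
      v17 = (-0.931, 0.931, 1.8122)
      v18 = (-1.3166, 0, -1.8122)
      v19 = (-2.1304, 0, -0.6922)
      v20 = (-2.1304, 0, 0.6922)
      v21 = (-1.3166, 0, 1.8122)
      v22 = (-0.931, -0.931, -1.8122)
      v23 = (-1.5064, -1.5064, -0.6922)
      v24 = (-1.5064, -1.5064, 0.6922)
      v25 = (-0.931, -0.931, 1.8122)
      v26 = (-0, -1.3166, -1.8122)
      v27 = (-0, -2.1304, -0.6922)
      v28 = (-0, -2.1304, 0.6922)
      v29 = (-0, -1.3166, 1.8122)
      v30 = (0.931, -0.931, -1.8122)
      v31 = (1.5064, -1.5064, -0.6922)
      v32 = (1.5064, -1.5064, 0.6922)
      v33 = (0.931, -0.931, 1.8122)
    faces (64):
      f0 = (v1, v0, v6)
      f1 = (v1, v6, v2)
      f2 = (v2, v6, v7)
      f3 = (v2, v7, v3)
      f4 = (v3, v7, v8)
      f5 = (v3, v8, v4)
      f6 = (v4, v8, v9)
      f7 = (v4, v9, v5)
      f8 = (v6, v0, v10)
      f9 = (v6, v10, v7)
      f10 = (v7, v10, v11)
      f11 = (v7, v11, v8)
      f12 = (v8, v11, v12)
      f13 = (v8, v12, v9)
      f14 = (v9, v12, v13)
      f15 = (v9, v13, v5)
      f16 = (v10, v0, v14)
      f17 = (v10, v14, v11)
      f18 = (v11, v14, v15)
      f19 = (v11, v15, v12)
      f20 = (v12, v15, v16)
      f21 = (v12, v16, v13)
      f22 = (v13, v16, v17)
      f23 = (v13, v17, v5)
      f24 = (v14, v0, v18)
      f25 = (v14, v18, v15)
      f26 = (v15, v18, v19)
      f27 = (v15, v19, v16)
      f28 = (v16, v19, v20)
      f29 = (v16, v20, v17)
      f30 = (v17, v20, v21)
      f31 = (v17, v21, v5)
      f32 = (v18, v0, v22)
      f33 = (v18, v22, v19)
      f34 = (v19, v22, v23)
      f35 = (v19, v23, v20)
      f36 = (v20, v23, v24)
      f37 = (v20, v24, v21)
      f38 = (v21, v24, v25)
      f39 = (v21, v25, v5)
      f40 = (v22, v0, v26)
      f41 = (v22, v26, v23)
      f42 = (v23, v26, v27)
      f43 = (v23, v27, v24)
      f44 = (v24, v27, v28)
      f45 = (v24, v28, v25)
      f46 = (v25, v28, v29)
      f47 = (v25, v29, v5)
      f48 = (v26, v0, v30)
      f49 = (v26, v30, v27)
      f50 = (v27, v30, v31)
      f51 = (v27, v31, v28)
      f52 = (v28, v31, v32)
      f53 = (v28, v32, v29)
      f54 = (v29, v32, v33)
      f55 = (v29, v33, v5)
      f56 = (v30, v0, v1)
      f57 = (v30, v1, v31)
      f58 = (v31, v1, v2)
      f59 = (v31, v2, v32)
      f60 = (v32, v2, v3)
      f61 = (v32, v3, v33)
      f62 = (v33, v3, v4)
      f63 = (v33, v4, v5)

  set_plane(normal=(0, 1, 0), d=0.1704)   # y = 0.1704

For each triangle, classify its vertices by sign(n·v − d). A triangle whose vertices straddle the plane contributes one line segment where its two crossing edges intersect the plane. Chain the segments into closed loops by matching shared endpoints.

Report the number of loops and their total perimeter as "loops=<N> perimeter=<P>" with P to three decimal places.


Straddling triangles (20 of 64):
  (v1,v0,v6) [--+] → (0.1704, 0.1704, -2.1617)–(1.24602, 0.1704, -1.8122)  len=1.1310
  (v1,v6,v2) [-+-] → (1.24602, 0.1704, -1.8122)–(1.91088, 0.1704, -0.897192)  len=1.1310
  (v2,v6,v7) [-++] → (1.91088, 0.1704, -0.897192)–(2.05981, 0.1704, -0.6922)  len=0.2534
  (v2,v7,v3) [-+-] → (2.05981, 0.1704, -0.6922)–(2.05981, 0.1704, 0.5356)  len=1.2278
  (v3,v7,v8) [-++] → (2.05981, 0.1704, 0.5356)–(2.05981, 0.1704, 0.6922)  len=0.1566
  (v3,v8,v4) [-+-] → (2.05981, 0.1704, 0.6922)–(1.33807, 0.1704, 1.68551)  len=1.2278
  (v4,v8,v9) [-++] → (1.33807, 0.1704, 1.68551)–(1.24602, 0.1704, 1.8122)  len=0.1566
  (v4,v9,v5) [-+-] → (1.24602, 0.1704, 1.8122)–(0.1704, 0.1704, 2.1617)  len=1.1310
  (v6,v0,v10) [+-+] → (0.1704, 0.1704, -2.1617)–(0, 0.1704, -2.18463)  len=0.1719
  (v9,v13,v5) [++-] → (0, 0.1704, 2.18463)–(0.1704, 0.1704, 2.1617)  len=0.1719
  (v10,v0,v14) [+-+] → (0, 0.1704, -2.18463)–(-0.1704, 0.1704, -2.1617)  len=0.1719
  (v13,v17,v5) [++-] → (-0.1704, 0.1704, 2.1617)–(0, 0.1704, 2.18463)  len=0.1719
  (v14,v0,v18) [+--] → (-0.1704, 0.1704, -2.1617)–(-1.24602, 0.1704, -1.8122)  len=1.1310
  (v14,v18,v15) [+-+] → (-1.24602, 0.1704, -1.8122)–(-1.33807, 0.1704, -1.68551)  len=0.1566
  (v15,v18,v19) [+--] → (-1.33807, 0.1704, -1.68551)–(-2.05981, 0.1704, -0.6922)  len=1.2278
  (v15,v19,v16) [+-+] → (-2.05981, 0.1704, -0.6922)–(-2.05981, 0.1704, -0.5356)  len=0.1566
  (v16,v19,v20) [+--] → (-2.05981, 0.1704, -0.5356)–(-2.05981, 0.1704, 0.6922)  len=1.2278
  (v16,v20,v17) [+-+] → (-2.05981, 0.1704, 0.6922)–(-1.91088, 0.1704, 0.897192)  len=0.2534
  (v17,v20,v21) [+--] → (-1.91088, 0.1704, 0.897192)–(-1.24602, 0.1704, 1.8122)  len=1.1310
  (v17,v21,v5) [+--] → (-1.24602, 0.1704, 1.8122)–(-0.1704, 0.1704, 2.1617)  len=1.1310

Chained into 1 loop(s):
  loop 1: 20 segments, perimeter = 13.5182
Total perimeter = 13.518

loops=1 perimeter=13.518


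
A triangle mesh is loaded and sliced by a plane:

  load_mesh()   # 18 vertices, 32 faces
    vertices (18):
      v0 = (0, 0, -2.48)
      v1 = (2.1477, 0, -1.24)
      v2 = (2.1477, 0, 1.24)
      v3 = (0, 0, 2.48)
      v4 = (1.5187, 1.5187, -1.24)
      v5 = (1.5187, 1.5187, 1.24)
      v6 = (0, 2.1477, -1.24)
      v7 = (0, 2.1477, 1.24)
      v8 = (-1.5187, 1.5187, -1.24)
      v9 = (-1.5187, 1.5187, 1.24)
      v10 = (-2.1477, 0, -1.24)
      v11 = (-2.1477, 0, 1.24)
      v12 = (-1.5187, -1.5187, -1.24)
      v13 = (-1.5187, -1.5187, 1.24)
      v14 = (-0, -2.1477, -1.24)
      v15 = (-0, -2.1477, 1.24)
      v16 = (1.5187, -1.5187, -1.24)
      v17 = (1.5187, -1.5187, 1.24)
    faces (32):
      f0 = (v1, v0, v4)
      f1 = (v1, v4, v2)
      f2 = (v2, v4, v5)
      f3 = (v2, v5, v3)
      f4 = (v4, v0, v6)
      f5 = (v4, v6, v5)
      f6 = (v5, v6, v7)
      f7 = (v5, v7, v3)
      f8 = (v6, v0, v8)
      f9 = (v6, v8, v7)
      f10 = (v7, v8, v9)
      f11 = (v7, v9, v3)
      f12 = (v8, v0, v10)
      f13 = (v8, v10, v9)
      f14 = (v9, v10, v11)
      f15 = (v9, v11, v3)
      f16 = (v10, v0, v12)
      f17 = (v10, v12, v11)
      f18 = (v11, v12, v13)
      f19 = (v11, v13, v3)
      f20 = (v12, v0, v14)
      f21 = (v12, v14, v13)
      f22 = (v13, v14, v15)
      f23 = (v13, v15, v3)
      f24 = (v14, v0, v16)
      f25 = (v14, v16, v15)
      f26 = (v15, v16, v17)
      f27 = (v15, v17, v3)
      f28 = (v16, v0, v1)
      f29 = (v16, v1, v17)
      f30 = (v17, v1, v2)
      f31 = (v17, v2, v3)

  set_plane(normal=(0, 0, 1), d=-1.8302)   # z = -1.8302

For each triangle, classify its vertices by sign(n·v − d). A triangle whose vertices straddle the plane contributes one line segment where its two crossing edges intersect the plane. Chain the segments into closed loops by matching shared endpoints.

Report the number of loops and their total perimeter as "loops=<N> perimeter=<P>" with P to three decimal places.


Straddling triangles (8 of 32):
  (v1,v0,v4) [+-+] → (1.12546, 0, -1.8302)–(0.795848, 0.795848, -1.8302)  len=0.8614
  (v4,v0,v6) [+-+] → (0.795848, 0.795848, -1.8302)–(0, 1.12546, -1.8302)  len=0.8614
  (v6,v0,v8) [+-+] → (0, 1.12546, -1.8302)–(-0.795848, 0.795848, -1.8302)  len=0.8614
  (v8,v0,v10) [+-+] → (-0.795848, 0.795848, -1.8302)–(-1.12546, 0, -1.8302)  len=0.8614
  (v10,v0,v12) [+-+] → (-1.12546, 0, -1.8302)–(-0.795848, -0.795848, -1.8302)  len=0.8614
  (v12,v0,v14) [+-+] → (-0.795848, -0.795848, -1.8302)–(0, -1.12546, -1.8302)  len=0.8614
  (v14,v0,v16) [+-+] → (0, -1.12546, -1.8302)–(0.795848, -0.795848, -1.8302)  len=0.8614
  (v16,v0,v1) [+-+] → (0.795848, -0.795848, -1.8302)–(1.12546, 0, -1.8302)  len=0.8614

Chained into 1 loop(s):
  loop 1: 8 segments, perimeter = 6.8912
Total perimeter = 6.891

loops=1 perimeter=6.891


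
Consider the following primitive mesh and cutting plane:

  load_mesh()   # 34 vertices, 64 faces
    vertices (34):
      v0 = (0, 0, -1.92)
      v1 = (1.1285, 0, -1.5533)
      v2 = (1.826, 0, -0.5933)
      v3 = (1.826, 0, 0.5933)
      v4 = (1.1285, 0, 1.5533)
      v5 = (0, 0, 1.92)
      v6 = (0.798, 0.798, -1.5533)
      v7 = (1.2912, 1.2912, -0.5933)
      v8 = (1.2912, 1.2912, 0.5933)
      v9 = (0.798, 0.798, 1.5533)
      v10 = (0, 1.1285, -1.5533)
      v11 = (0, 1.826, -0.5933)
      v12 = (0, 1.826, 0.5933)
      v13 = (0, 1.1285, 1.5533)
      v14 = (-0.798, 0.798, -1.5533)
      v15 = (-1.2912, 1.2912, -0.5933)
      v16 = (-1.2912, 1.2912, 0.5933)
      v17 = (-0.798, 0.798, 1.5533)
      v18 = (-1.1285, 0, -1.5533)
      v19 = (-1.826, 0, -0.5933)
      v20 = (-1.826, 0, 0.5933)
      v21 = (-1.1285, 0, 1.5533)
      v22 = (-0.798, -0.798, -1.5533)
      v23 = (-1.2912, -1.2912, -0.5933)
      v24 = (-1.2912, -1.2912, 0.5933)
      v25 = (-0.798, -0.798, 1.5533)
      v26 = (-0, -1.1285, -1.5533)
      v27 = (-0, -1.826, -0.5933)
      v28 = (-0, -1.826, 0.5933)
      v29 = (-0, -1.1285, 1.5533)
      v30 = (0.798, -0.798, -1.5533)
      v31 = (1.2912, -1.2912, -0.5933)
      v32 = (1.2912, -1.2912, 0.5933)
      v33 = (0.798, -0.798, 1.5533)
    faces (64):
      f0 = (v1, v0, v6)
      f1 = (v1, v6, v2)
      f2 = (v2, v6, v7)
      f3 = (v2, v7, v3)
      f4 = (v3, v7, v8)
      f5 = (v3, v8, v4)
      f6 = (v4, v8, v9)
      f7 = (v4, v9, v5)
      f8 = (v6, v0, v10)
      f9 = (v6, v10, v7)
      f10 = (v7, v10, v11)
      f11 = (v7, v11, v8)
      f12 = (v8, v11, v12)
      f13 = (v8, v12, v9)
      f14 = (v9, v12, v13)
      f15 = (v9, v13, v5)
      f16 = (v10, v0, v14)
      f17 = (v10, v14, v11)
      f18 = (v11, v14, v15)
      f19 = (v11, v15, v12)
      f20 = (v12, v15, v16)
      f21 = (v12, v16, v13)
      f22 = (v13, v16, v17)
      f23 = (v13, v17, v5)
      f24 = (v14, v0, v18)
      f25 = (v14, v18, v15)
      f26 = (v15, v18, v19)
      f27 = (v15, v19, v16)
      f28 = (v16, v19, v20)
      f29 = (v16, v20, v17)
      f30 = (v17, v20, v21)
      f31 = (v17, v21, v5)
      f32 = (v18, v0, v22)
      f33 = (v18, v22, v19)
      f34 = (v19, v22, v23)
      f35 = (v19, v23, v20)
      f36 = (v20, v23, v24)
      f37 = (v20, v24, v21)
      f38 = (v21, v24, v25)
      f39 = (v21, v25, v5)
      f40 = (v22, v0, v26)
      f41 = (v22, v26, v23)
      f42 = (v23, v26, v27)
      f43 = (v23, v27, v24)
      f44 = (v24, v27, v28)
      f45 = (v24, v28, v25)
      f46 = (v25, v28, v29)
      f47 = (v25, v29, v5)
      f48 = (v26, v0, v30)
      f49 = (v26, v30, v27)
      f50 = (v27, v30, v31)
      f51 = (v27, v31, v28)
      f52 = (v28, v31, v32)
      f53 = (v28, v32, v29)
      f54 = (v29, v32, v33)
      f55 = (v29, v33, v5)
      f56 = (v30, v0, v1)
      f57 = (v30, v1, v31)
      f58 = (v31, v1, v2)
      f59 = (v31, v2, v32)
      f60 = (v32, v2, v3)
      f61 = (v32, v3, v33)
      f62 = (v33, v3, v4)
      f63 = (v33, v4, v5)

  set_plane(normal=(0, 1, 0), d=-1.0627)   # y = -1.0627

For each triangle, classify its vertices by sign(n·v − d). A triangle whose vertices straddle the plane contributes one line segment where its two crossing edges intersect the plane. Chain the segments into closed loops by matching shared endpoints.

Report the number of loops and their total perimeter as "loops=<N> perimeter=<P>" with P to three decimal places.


loops=1 perimeter=9.375

Straddling triangles (20 of 64):
  (v19,v22,v23) [++-] → (-1.0627, -1.0627, -1.03807)–(-1.38584, -1.0627, -0.5933)  len=0.5498
  (v19,v23,v20) [+-+] → (-1.38584, -1.0627, -0.5933)–(-1.38584, -1.0627, -0.383311)  len=0.2100
  (v20,v23,v24) [+--] → (-1.38584, -1.0627, -0.383311)–(-1.38584, -1.0627, 0.5933)  len=0.9766
  (v20,v24,v21) [+-+] → (-1.38584, -1.0627, 0.5933)–(-1.26241, -1.0627, 0.763188)  len=0.2100
  (v21,v24,v25) [+-+] → (-1.26241, -1.0627, 0.763188)–(-1.0627, -1.0627, 1.03807)  len=0.3398
  (v22,v0,v26) [++-] → (0, -1.0627, -1.57468)–(-0.158876, -1.0627, -1.5533)  len=0.1603
  (v22,v26,v23) [+--] → (-0.158876, -1.0627, -1.5533)–(-1.0627, -1.0627, -1.03807)  len=1.0404
  (v24,v28,v25) [--+] → (-0.592523, -1.0627, 1.30611)–(-1.0627, -1.0627, 1.03807)  len=0.5412
  (v25,v28,v29) [+--] → (-0.592523, -1.0627, 1.30611)–(-0.158876, -1.0627, 1.5533)  len=0.4992
  (v25,v29,v5) [+-+] → (-0.158876, -1.0627, 1.5533)–(0, -1.0627, 1.57468)  len=0.1603
  (v26,v0,v30) [-++] → (0, -1.0627, -1.57468)–(0.158876, -1.0627, -1.5533)  len=0.1603
  (v26,v30,v27) [-+-] → (0.158876, -1.0627, -1.5533)–(0.592523, -1.0627, -1.30611)  len=0.4992
  (v27,v30,v31) [-+-] → (0.592523, -1.0627, -1.30611)–(1.0627, -1.0627, -1.03807)  len=0.5412
  (v29,v32,v33) [--+] → (1.0627, -1.0627, 1.03807)–(0.158876, -1.0627, 1.5533)  len=1.0404
  (v29,v33,v5) [-++] → (0.158876, -1.0627, 1.5533)–(0, -1.0627, 1.57468)  len=0.1603
  (v30,v1,v31) [++-] → (1.26241, -1.0627, -0.763188)–(1.0627, -1.0627, -1.03807)  len=0.3398
  (v31,v1,v2) [-++] → (1.26241, -1.0627, -0.763188)–(1.38584, -1.0627, -0.5933)  len=0.2100
  (v31,v2,v32) [-+-] → (1.38584, -1.0627, -0.5933)–(1.38584, -1.0627, 0.383311)  len=0.9766
  (v32,v2,v3) [-++] → (1.38584, -1.0627, 0.383311)–(1.38584, -1.0627, 0.5933)  len=0.2100
  (v32,v3,v33) [-++] → (1.38584, -1.0627, 0.5933)–(1.0627, -1.0627, 1.03807)  len=0.5498

Chained into 1 loop(s):
  loop 1: 20 segments, perimeter = 9.3750
Total perimeter = 9.375


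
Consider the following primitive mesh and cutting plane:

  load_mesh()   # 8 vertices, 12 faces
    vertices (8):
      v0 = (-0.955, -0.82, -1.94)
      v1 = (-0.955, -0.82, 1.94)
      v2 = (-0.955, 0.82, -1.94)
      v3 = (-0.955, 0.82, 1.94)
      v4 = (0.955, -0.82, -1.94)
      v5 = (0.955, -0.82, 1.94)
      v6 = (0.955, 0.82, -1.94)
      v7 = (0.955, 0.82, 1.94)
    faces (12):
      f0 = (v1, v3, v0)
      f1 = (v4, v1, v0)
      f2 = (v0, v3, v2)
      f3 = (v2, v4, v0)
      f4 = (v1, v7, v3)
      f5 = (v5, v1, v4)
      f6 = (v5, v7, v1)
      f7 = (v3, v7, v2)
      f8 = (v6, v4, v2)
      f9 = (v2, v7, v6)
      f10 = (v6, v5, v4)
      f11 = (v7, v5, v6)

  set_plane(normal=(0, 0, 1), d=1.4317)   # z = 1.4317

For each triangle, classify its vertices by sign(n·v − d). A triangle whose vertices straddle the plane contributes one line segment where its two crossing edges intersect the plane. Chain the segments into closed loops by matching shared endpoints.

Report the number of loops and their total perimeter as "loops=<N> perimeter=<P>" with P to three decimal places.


Straddling triangles (8 of 12):
  (v1,v3,v0) [++-] → (-0.955, 0.605152, 1.4317)–(-0.955, -0.82, 1.4317)  len=1.4252
  (v4,v1,v0) [-+-] → (-0.70478, -0.82, 1.4317)–(-0.955, -0.82, 1.4317)  len=0.2502
  (v0,v3,v2) [-+-] → (-0.955, 0.605152, 1.4317)–(-0.955, 0.82, 1.4317)  len=0.2148
  (v5,v1,v4) [++-] → (-0.70478, -0.82, 1.4317)–(0.955, -0.82, 1.4317)  len=1.6598
  (v3,v7,v2) [++-] → (0.70478, 0.82, 1.4317)–(-0.955, 0.82, 1.4317)  len=1.6598
  (v2,v7,v6) [-+-] → (0.70478, 0.82, 1.4317)–(0.955, 0.82, 1.4317)  len=0.2502
  (v6,v5,v4) [-+-] → (0.955, -0.605152, 1.4317)–(0.955, -0.82, 1.4317)  len=0.2148
  (v7,v5,v6) [++-] → (0.955, -0.605152, 1.4317)–(0.955, 0.82, 1.4317)  len=1.4252

Chained into 1 loop(s):
  loop 1: 8 segments, perimeter = 7.1000
Total perimeter = 7.100

loops=1 perimeter=7.100


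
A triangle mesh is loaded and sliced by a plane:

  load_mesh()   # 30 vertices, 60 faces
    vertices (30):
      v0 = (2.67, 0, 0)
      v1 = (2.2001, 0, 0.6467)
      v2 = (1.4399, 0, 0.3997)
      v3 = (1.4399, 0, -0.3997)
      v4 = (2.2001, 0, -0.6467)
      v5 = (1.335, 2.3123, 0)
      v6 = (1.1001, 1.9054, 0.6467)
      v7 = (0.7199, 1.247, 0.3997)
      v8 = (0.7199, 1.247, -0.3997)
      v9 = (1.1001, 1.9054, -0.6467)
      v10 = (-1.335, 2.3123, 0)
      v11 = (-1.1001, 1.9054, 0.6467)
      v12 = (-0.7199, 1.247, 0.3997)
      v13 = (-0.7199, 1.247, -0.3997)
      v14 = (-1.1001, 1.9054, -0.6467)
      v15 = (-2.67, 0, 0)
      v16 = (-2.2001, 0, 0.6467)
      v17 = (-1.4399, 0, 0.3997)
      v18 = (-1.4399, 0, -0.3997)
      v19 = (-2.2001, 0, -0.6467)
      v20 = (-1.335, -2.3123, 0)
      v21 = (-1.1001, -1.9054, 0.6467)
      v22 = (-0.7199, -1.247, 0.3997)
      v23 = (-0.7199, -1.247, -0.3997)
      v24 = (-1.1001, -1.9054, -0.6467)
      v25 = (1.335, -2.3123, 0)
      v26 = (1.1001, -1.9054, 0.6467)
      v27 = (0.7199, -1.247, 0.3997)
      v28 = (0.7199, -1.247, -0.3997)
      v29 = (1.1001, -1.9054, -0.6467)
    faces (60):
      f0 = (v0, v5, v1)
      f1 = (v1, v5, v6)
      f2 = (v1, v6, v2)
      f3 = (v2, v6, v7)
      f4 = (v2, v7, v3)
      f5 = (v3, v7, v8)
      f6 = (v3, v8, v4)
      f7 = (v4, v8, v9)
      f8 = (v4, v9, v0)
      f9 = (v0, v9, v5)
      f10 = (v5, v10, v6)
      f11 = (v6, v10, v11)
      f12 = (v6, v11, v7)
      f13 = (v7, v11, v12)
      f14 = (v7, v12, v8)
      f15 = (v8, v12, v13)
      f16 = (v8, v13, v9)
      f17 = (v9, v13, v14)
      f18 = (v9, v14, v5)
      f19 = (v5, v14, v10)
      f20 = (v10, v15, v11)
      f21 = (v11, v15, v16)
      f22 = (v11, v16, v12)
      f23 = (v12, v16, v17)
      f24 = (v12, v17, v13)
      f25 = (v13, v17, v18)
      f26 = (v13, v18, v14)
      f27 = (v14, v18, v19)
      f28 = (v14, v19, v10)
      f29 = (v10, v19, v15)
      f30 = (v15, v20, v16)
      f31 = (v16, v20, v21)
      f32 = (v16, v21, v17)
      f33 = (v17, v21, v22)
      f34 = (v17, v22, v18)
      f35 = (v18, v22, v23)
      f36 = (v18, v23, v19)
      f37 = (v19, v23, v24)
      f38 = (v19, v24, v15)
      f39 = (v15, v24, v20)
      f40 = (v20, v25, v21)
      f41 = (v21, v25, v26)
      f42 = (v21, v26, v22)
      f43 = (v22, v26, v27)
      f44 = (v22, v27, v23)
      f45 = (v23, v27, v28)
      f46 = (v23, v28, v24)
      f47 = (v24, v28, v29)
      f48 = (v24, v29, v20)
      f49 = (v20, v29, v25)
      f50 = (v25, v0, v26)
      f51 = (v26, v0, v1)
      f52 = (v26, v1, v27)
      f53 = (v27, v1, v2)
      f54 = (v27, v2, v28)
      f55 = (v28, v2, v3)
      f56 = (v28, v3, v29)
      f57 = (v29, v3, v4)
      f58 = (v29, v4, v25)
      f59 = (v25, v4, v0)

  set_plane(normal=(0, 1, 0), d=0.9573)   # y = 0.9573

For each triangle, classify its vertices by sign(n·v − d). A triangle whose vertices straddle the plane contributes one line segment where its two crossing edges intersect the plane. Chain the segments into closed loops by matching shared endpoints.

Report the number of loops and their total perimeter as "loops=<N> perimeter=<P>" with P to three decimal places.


loops=2 perimeter=7.994

Straddling triangles (20 of 60):
  (v0,v5,v1) [-+-] → (2.11731, 0.9573, 0)–(1.84195, 0.9573, 0.378964)  len=0.4684
  (v1,v5,v6) [-++] → (1.84195, 0.9573, 0.378964)–(1.64744, 0.9573, 0.6467)  len=0.3309
  (v1,v6,v2) [-+-] → (1.64744, 0.9573, 0.6467)–(1.26918, 0.9573, 0.523796)  len=0.3977
  (v2,v6,v7) [-++] → (1.26918, 0.9573, 0.523796)–(0.887169, 0.9573, 0.3997)  len=0.4017
  (v2,v7,v3) [-+-] → (0.887169, 0.9573, 0.3997)–(0.887169, 0.9573, 0.213985)  len=0.1857
  (v3,v7,v8) [-++] → (0.887169, 0.9573, 0.213985)–(0.887169, 0.9573, -0.3997)  len=0.6137
  (v3,v8,v4) [-+-] → (0.887169, 0.9573, -0.3997)–(1.06378, 0.9573, -0.457082)  len=0.1857
  (v4,v8,v9) [-++] → (1.06378, 0.9573, -0.457082)–(1.64744, 0.9573, -0.6467)  len=0.6137
  (v4,v9,v0) [-+-] → (1.64744, 0.9573, -0.6467)–(1.88126, 0.9573, -0.324911)  len=0.3978
  (v0,v9,v5) [-++] → (1.88126, 0.9573, -0.324911)–(2.11731, 0.9573, 0)  len=0.4016
  (v10,v15,v11) [+-+] → (-2.11731, 0.9573, 0)–(-1.88126, 0.9573, 0.324911)  len=0.4016
  (v11,v15,v16) [+--] → (-1.88126, 0.9573, 0.324911)–(-1.64744, 0.9573, 0.6467)  len=0.3978
  (v11,v16,v12) [+-+] → (-1.64744, 0.9573, 0.6467)–(-1.06378, 0.9573, 0.457082)  len=0.6137
  (v12,v16,v17) [+--] → (-1.06378, 0.9573, 0.457082)–(-0.887169, 0.9573, 0.3997)  len=0.1857
  (v12,v17,v13) [+-+] → (-0.887169, 0.9573, 0.3997)–(-0.887169, 0.9573, -0.213985)  len=0.6137
  (v13,v17,v18) [+--] → (-0.887169, 0.9573, -0.213985)–(-0.887169, 0.9573, -0.3997)  len=0.1857
  (v13,v18,v14) [+-+] → (-0.887169, 0.9573, -0.3997)–(-1.26918, 0.9573, -0.523796)  len=0.4017
  (v14,v18,v19) [+--] → (-1.26918, 0.9573, -0.523796)–(-1.64744, 0.9573, -0.6467)  len=0.3977
  (v14,v19,v10) [+-+] → (-1.64744, 0.9573, -0.6467)–(-1.84195, 0.9573, -0.378964)  len=0.3309
  (v10,v19,v15) [+--] → (-1.84195, 0.9573, -0.378964)–(-2.11731, 0.9573, 0)  len=0.4684

Chained into 2 loop(s):
  loop 1: 10 segments, perimeter = 3.9969
  loop 2: 10 segments, perimeter = 3.9969
Total perimeter = 7.994


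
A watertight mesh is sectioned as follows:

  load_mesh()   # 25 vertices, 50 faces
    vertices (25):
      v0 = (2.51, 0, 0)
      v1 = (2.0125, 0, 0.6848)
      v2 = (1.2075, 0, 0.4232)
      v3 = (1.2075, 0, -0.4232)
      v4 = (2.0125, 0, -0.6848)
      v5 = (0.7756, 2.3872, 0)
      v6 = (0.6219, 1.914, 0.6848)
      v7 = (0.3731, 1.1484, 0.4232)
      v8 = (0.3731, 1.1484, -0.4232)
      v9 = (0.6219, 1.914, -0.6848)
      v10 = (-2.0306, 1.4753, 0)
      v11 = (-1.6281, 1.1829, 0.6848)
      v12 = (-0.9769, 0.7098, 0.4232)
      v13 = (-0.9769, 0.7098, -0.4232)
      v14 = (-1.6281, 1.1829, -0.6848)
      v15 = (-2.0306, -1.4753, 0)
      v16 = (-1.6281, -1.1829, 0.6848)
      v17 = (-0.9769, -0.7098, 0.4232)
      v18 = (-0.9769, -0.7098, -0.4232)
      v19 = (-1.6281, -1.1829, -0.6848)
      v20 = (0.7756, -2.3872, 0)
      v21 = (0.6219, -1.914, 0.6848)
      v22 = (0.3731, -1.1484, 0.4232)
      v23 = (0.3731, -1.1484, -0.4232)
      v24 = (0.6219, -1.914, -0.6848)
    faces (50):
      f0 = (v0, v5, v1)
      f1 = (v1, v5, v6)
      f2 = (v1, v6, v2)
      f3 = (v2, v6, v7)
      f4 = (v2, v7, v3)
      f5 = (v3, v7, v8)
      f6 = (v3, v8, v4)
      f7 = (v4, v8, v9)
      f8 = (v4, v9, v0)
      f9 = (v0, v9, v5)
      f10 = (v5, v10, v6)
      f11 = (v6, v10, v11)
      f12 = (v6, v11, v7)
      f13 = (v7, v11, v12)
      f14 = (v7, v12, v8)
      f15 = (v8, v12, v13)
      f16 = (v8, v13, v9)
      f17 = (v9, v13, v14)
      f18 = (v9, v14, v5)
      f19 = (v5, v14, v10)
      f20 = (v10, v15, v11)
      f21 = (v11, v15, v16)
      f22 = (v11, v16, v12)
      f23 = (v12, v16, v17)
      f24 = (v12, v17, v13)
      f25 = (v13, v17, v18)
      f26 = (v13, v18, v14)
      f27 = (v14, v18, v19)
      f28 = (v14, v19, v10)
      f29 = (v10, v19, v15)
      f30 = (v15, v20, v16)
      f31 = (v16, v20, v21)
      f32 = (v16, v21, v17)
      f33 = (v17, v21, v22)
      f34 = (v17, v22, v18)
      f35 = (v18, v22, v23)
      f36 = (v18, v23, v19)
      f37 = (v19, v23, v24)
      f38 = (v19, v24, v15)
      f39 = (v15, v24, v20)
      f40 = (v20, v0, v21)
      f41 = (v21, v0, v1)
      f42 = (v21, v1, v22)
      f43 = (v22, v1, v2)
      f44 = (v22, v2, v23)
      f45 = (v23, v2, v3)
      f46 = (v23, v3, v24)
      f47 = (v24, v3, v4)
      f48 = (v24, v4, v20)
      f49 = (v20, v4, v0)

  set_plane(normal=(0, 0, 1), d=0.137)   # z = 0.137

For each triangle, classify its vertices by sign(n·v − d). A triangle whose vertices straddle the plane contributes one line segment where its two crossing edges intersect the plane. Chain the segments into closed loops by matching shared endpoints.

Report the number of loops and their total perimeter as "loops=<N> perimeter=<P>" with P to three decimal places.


loops=2 perimeter=21.266

Straddling triangles (20 of 50):
  (v0,v5,v1) [--+] → (1.02305, 1.90962, 0.137)–(2.41047, 0, 0.137)  len=2.3604
  (v1,v5,v6) [+-+] → (1.02305, 1.90962, 0.137)–(0.744851, 2.29253, 0.137)  len=0.4733
  (v2,v7,v3) [++-] → (0.655242, 0.760082, 0.137)–(1.2075, 0, 0.137)  len=0.9395
  (v3,v7,v8) [-+-] → (0.655242, 0.760082, 0.137)–(0.3731, 1.1484, 0.137)  len=0.4800
  (v5,v10,v6) [--+] → (-1.49995, 1.56307, 0.137)–(0.744851, 2.29253, 0.137)  len=2.3603
  (v6,v10,v11) [+-+] → (-1.49995, 1.56307, 0.137)–(-1.95008, 1.4168, 0.137)  len=0.4733
  (v7,v12,v8) [++-] → (-0.520414, 0.858107, 0.137)–(0.3731, 1.1484, 0.137)  len=0.9395
  (v8,v12,v13) [-+-] → (-0.520414, 0.858107, 0.137)–(-0.9769, 0.7098, 0.137)  len=0.4800
  (v10,v15,v11) [--+] → (-1.95008, -0.943505, 0.137)–(-1.95008, 1.4168, 0.137)  len=2.3603
  (v11,v15,v16) [+-+] → (-1.95008, -0.943505, 0.137)–(-1.95008, -1.4168, 0.137)  len=0.4733
  (v12,v17,v13) [++-] → (-0.9769, -0.229779, 0.137)–(-0.9769, 0.7098, 0.137)  len=0.9396
  (v13,v17,v18) [-+-] → (-0.9769, -0.229779, 0.137)–(-0.9769, -0.7098, 0.137)  len=0.4800
  (v15,v20,v16) [--+] → (0.29472, -2.14627, 0.137)–(-1.95008, -1.4168, 0.137)  len=2.3603
  (v16,v20,v21) [+-+] → (0.29472, -2.14627, 0.137)–(0.744851, -2.29253, 0.137)  len=0.4733
  (v17,v22,v18) [++-] → (-0.0833863, -1.00009, 0.137)–(-0.9769, -0.7098, 0.137)  len=0.9395
  (v18,v22,v23) [-+-] → (-0.0833863, -1.00009, 0.137)–(0.3731, -1.1484, 0.137)  len=0.4800
  (v20,v0,v21) [--+] → (2.13227, -0.382912, 0.137)–(0.744851, -2.29253, 0.137)  len=2.3604
  (v21,v0,v1) [+-+] → (2.13227, -0.382912, 0.137)–(2.41047, 0, 0.137)  len=0.4733
  (v22,v2,v23) [++-] → (0.925358, -0.388318, 0.137)–(0.3731, -1.1484, 0.137)  len=0.9395
  (v23,v2,v3) [-+-] → (0.925358, -0.388318, 0.137)–(1.2075, 0, 0.137)  len=0.4800

Chained into 2 loop(s):
  loop 1: 10 segments, perimeter = 14.1683
  loop 2: 10 segments, perimeter = 7.0976
Total perimeter = 21.266


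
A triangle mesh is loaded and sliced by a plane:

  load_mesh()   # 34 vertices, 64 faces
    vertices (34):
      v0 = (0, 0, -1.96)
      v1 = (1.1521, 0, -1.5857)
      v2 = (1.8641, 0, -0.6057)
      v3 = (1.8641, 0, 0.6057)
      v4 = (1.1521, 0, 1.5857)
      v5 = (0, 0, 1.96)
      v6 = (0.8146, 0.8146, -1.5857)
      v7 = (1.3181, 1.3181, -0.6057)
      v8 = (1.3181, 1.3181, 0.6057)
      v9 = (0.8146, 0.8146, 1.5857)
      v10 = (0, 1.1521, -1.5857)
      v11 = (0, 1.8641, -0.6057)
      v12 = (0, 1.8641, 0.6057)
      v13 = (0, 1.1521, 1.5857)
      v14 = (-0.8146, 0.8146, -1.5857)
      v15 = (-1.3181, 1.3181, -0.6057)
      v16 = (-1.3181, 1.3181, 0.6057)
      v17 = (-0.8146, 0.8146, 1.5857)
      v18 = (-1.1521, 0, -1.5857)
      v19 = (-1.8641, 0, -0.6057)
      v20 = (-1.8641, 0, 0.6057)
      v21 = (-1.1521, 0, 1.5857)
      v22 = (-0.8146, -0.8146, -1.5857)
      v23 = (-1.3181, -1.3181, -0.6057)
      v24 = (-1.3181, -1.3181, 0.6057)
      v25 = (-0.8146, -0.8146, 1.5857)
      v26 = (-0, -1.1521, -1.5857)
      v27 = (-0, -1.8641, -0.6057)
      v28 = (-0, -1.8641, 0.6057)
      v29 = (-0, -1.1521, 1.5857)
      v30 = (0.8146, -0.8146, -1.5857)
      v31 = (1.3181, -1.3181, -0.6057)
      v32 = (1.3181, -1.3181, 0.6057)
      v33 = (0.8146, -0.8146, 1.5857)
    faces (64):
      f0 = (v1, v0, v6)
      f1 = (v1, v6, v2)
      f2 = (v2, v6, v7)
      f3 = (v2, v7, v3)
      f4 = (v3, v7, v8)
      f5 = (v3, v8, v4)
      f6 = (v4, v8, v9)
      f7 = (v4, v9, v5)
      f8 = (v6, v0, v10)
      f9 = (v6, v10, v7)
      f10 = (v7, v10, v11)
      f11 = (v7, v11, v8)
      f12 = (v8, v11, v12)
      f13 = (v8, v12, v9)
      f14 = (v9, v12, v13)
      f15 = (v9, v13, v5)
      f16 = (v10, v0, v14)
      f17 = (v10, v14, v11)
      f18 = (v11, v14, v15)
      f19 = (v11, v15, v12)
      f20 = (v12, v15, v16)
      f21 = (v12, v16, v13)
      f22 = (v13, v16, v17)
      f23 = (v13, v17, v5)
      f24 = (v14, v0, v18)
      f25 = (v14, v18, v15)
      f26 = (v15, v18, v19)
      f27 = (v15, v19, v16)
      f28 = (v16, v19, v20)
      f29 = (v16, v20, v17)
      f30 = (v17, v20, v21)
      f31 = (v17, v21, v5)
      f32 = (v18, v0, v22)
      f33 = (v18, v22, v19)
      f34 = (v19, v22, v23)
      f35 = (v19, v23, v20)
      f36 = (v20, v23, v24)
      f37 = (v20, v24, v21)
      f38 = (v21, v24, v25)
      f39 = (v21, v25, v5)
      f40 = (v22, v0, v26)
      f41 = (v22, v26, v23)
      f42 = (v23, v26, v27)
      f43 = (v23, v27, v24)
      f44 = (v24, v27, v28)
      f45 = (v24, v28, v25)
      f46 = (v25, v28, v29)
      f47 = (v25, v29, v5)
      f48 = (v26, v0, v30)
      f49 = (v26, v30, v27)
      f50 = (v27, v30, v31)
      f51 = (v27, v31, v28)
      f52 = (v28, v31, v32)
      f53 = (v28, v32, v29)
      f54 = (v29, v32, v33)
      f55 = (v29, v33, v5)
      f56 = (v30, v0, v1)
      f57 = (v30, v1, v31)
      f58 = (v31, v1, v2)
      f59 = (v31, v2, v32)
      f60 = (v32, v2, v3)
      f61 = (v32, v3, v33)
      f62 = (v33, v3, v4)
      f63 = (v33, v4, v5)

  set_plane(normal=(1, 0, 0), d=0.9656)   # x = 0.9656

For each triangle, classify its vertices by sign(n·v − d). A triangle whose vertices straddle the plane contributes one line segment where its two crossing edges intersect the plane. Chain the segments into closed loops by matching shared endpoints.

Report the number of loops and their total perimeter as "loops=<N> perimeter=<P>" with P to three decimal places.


loops=1 perimeter=10.005

Straddling triangles (20 of 64):
  (v1,v0,v6) [+--] → (0.9656, 0, -1.64629)–(0.9656, 0.450142, -1.5857)  len=0.4542
  (v1,v6,v2) [+-+] → (0.9656, 0.450142, -1.5857)–(0.9656, 0.697397, -1.4447)  len=0.2846
  (v2,v6,v7) [+-+] → (0.9656, 0.697397, -1.4447)–(0.9656, 0.9656, -1.2918)  len=0.3087
  (v4,v8,v9) [++-] → (0.9656, 0.9656, 1.2918)–(0.9656, 0.450142, 1.5857)  len=0.5934
  (v4,v9,v5) [+--] → (0.9656, 0.450142, 1.5857)–(0.9656, 0, 1.64629)  len=0.4542
  (v6,v10,v7) [--+] → (0.9656, 1.27371, -0.867782)–(0.9656, 0.9656, -1.2918)  len=0.5241
  (v7,v10,v11) [+--] → (0.9656, 1.27371, -0.867782)–(0.9656, 1.46412, -0.6057)  len=0.3239
  (v7,v11,v8) [+-+] → (0.9656, 1.46412, -0.6057)–(0.9656, 1.46412, 0.281735)  len=0.8874
  (v8,v11,v12) [+--] → (0.9656, 1.46412, 0.281735)–(0.9656, 1.46412, 0.6057)  len=0.3240
  (v8,v12,v9) [+--] → (0.9656, 1.46412, 0.6057)–(0.9656, 0.9656, 1.2918)  len=0.8481
  (v27,v30,v31) [--+] → (0.9656, -0.9656, -1.2918)–(0.9656, -1.46412, -0.6057)  len=0.8481
  (v27,v31,v28) [-+-] → (0.9656, -1.46412, -0.6057)–(0.9656, -1.46412, -0.281735)  len=0.3240
  (v28,v31,v32) [-++] → (0.9656, -1.46412, -0.281735)–(0.9656, -1.46412, 0.6057)  len=0.8874
  (v28,v32,v29) [-+-] → (0.9656, -1.46412, 0.6057)–(0.9656, -1.27371, 0.867782)  len=0.3239
  (v29,v32,v33) [-+-] → (0.9656, -1.27371, 0.867782)–(0.9656, -0.9656, 1.2918)  len=0.5241
  (v30,v0,v1) [--+] → (0.9656, 0, -1.64629)–(0.9656, -0.450142, -1.5857)  len=0.4542
  (v30,v1,v31) [-++] → (0.9656, -0.450142, -1.5857)–(0.9656, -0.9656, -1.2918)  len=0.5934
  (v32,v3,v33) [++-] → (0.9656, -0.697397, 1.4447)–(0.9656, -0.9656, 1.2918)  len=0.3087
  (v33,v3,v4) [-++] → (0.9656, -0.697397, 1.4447)–(0.9656, -0.450142, 1.5857)  len=0.2846
  (v33,v4,v5) [-+-] → (0.9656, -0.450142, 1.5857)–(0.9656, 0, 1.64629)  len=0.4542

Chained into 1 loop(s):
  loop 1: 20 segments, perimeter = 10.0054
Total perimeter = 10.005


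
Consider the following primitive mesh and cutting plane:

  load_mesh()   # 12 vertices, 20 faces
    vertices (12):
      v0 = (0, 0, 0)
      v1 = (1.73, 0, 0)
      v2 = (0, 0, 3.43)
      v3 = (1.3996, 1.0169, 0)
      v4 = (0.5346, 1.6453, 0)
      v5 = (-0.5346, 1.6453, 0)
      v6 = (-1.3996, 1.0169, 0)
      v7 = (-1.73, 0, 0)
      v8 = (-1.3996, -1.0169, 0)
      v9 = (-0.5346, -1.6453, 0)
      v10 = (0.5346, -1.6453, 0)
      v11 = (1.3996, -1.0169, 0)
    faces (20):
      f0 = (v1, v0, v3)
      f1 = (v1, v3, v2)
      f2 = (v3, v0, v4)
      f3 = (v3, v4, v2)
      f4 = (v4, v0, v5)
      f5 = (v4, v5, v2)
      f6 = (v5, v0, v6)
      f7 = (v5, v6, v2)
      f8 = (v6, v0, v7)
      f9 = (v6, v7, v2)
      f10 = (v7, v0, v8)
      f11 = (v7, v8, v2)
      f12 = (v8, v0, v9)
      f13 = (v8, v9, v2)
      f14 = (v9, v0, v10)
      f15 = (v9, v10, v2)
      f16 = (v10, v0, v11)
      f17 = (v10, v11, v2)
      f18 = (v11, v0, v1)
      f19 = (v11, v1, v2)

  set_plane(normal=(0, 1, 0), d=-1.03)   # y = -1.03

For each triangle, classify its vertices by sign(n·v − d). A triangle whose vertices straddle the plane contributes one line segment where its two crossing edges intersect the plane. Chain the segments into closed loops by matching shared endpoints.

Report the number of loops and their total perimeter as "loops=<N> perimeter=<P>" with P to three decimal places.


loops=1 perimeter=6.744

Straddling triangles (6 of 20):
  (v8,v0,v9) [++-] → (-0.334673, -1.03, 0)–(-1.38157, -1.03, 0)  len=1.0469
  (v8,v9,v2) [+-+] → (-1.38157, -1.03, 0)–(-0.334673, -1.03, 1.28273)  len=1.6557
  (v9,v0,v10) [-+-] → (-0.334673, -1.03, 0)–(0.334673, -1.03, 0)  len=0.6693
  (v9,v10,v2) [--+] → (0.334673, -1.03, 1.28273)–(-0.334673, -1.03, 1.28273)  len=0.6693
  (v10,v0,v11) [-++] → (0.334673, -1.03, 0)–(1.38157, -1.03, 0)  len=1.0469
  (v10,v11,v2) [-++] → (1.38157, -1.03, 0)–(0.334673, -1.03, 1.28273)  len=1.6557

Chained into 1 loop(s):
  loop 1: 6 segments, perimeter = 6.7439
Total perimeter = 6.744
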